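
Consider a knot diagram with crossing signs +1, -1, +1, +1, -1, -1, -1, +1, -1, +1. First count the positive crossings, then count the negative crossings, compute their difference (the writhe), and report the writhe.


Step 1: Count positive crossings (+1).
Positive crossings: 5
Step 2: Count negative crossings (-1).
Negative crossings: 5
Step 3: Writhe = (positive) - (negative)
w = 5 - 5 = 0
Step 4: |w| = 0, and w is zero

0


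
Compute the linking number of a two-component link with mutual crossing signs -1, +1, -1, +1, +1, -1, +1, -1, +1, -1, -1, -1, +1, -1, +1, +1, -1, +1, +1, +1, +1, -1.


Step 1: Count positive crossings: 12
Step 2: Count negative crossings: 10
Step 3: Sum of signs = 12 - 10 = 2
Step 4: Linking number = sum/2 = 2/2 = 1

1


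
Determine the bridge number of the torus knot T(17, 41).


The bridge number of T(p,q) is min(p,q).
min(17, 41) = 17

17


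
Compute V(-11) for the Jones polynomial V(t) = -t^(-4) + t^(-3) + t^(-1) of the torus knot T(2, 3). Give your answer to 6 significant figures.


Substituting t = -11 into V(t) = -t^(-4) + t^(-3) + t^(-1):
  (-)t^(-4) = -6.83013e-05
  (+)t^(-3) = -0.000751315
  (+)t^(-1) = -0.0909091
Sum = (-6.83013e-05) + (-0.000751315) + (-0.0909091)
= -0.09172870706
Rounded to 6 significant figures: -0.0917287

-0.0917287


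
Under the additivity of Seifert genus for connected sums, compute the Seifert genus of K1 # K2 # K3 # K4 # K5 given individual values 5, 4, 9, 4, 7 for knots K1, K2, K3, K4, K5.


The Seifert genus is additive under connected sum.
Seifert genus(K1 # K2 # K3 # K4 # K5) = (5) + (4) + (9) + (4) + (7)
= 29

29


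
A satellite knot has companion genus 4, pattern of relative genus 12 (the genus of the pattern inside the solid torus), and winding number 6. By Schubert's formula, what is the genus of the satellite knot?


Schubert: g(satellite) = g_rel(pattern) + |winding| * g(companion),
where g_rel(pattern) is the genus of the pattern relative to the solid torus.
= 12 + 6 * 4
= 12 + 24 = 36

36


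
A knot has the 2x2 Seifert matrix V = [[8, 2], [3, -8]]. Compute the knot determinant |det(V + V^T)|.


Step 1: Form V + V^T where V = [[8, 2], [3, -8]]
  V^T = [[8, 3], [2, -8]]
  V + V^T = [[16, 5], [5, -16]]
Step 2: det(V + V^T) = 16*(-16) - 5*5
  = -256 - 25 = -281
Step 3: Knot determinant = |det(V + V^T)| = |-281| = 281

281


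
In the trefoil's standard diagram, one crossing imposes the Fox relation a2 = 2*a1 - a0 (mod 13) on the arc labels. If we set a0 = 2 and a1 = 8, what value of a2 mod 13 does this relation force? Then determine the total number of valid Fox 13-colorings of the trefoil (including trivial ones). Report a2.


Step 1: Apply the given crossing relation 2*a1 - a0 - a2 = 0 (mod 13).
  a2 = 2*a1 - a0 mod 13
  a2 = 2*8 - 2 mod 13
  a2 = 16 - 2 mod 13
  a2 = 14 mod 13 = 1
Step 2: The trefoil has determinant 3.
  Number of Fox p-colorings (p prime) is p^2 if p = 3, else p.
  Since 13 does not divide 3, only trivial (constant) colorings exist.
  (So the trial a0 = 2, a1 = 8 with a0 != a1 does NOT extend to a valid coloring of the whole trefoil: the other two crossing relations require 3*(a1 - a0) = 0 (mod 13), which fails.)
  Total colorings = 13
Step 3: a2 = 1, total Fox 13-colorings = 13

1


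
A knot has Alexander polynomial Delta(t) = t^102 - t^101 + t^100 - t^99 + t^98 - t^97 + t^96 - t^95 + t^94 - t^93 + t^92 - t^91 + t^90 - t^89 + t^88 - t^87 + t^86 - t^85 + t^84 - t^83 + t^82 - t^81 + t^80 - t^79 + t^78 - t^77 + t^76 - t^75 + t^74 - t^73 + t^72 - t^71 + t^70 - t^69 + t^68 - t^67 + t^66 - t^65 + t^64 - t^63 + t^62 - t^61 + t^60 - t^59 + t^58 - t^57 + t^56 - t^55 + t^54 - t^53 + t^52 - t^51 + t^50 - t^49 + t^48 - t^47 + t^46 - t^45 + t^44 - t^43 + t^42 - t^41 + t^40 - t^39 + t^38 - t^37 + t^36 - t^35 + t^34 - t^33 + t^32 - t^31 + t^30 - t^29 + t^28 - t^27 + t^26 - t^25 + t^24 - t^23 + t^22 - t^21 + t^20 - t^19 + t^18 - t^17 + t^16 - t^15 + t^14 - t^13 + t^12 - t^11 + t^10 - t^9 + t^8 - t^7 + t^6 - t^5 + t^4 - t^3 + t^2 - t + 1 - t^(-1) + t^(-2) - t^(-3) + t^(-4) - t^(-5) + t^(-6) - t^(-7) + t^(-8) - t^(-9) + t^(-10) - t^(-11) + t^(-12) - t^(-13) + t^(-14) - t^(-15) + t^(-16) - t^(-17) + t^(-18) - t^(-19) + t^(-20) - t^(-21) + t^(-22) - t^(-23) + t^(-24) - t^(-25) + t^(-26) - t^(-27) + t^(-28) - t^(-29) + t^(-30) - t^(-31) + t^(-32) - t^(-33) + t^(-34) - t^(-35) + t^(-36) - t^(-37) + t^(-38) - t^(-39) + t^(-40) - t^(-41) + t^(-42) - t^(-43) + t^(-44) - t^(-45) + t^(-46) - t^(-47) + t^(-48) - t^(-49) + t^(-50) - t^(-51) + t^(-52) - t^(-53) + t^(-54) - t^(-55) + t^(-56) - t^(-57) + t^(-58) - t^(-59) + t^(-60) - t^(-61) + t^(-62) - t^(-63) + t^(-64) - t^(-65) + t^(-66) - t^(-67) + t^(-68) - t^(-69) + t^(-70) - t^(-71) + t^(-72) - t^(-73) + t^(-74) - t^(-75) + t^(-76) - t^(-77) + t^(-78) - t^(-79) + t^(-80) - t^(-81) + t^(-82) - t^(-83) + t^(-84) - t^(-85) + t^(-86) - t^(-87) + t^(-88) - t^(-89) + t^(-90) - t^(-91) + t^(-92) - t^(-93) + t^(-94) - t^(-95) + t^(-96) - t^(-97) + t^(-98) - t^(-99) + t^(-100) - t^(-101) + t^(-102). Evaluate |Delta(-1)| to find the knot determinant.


Step 1: The polynomial has 205 terms with alternating signs, exponents from 102 down to -102.
Step 2: Substitute t = -1. The i-th term has coefficient (-1)^i and exponent (m-i),
  so its value is (-1)^i * (-1)^(m-i) = (-1)^m = 1 for every i.
Step 3: All 205 terms equal 1, so Delta(-1) = 205 * (1) = 205
Step 4: |Delta(-1)| = 205

205


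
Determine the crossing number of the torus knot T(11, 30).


For a torus knot T(p, q) with gcd(p,q)=1,
the crossing number is min(p*(q-1), q*(p-1)).
p*(q-1) = 11*29 = 319
q*(p-1) = 30*10 = 300
min(319, 300) = 300

300


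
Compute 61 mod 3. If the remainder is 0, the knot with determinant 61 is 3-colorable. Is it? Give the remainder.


Step 1: A knot is p-colorable if and only if p divides its determinant.
Step 2: Compute 61 mod 3.
61 = 20 * 3 + 1
Step 3: 61 mod 3 = 1
Step 4: The knot is 3-colorable: no

1


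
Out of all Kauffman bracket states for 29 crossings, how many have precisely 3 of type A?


We choose which 3 of 29 crossings get A-smoothings.
C(29, 3) = 29! / (3! * 26!)
= 3654

3654


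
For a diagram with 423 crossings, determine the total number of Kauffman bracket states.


Each crossing contributes 2 choices (A-smoothing or B-smoothing).
Total states = 2^423 = 21661481985318866090456360813617841433097164651373566993519371723551728967231450179999800047688590453885868835635965404913860608

21661481985318866090456360813617841433097164651373566993519371723551728967231450179999800047688590453885868835635965404913860608


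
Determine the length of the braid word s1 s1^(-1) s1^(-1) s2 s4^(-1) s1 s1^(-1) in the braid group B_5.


The word length counts the number of generators (including inverses).
Listing each generator: s1, s1^(-1), s1^(-1), s2, s4^(-1), s1, s1^(-1)
There are 7 generators in this braid word.

7


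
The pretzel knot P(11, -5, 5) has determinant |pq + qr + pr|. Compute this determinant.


Step 1: Compute pq + qr + pr.
pq = 11*(-5) = -55
qr = (-5)*5 = -25
pr = 11*5 = 55
pq + qr + pr = -55 + (-25) + 55 = -25
Step 2: Take absolute value.
det(P(11,-5,5)) = |-25| = 25

25


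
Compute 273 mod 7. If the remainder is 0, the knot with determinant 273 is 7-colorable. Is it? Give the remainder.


Step 1: A knot is p-colorable if and only if p divides its determinant.
Step 2: Compute 273 mod 7.
273 = 39 * 7 + 0
Step 3: 273 mod 7 = 0
Step 4: The knot is 7-colorable: yes

0


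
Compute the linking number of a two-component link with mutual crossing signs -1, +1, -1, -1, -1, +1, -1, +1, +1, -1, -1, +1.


Step 1: Count positive crossings: 5
Step 2: Count negative crossings: 7
Step 3: Sum of signs = 5 - 7 = -2
Step 4: Linking number = sum/2 = -2/2 = -1

-1


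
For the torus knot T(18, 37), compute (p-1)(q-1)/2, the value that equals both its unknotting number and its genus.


For a torus knot T(p,q), both the unknotting number and genus equal (p-1)(q-1)/2.
= (18-1)(37-1)/2
= 17*36/2
= 612/2 = 306

306


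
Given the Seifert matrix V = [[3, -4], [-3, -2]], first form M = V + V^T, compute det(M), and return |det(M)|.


Step 1: Form V + V^T where V = [[3, -4], [-3, -2]]
  V^T = [[3, -3], [-4, -2]]
  V + V^T = [[6, -7], [-7, -4]]
Step 2: det(V + V^T) = 6*(-4) - (-7)*(-7)
  = -24 - 49 = -73
Step 3: Knot determinant = |det(V + V^T)| = |-73| = 73

73


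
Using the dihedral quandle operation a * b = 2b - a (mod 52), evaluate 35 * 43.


35 * 43 = 2*43 - 35 mod 52
= 86 - 35 mod 52
= 51 mod 52 = 51

51


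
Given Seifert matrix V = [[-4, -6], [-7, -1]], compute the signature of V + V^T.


Step 1: V + V^T = [[-8, -13], [-13, -2]]
Step 2: trace = -10, det = -153
Step 3: Discriminant = (-10)^2 - 4*(-153) = 712
Step 4: Eigenvalues: 8.34166, -18.3417
Step 5: Signature = (# positive eigenvalues) - (# negative eigenvalues) = 0

0


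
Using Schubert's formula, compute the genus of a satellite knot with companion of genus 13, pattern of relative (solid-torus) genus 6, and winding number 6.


Schubert: g(satellite) = g_rel(pattern) + |winding| * g(companion),
where g_rel(pattern) is the genus of the pattern relative to the solid torus.
= 6 + 6 * 13
= 6 + 78 = 84

84


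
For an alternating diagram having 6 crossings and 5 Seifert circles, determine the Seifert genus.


For alternating knots, g = (c - s + 1)/2.
= (6 - 5 + 1)/2
= 2/2 = 1

1


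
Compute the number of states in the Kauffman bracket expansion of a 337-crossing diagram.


Each crossing contributes 2 choices (A-smoothing or B-smoothing).
Total states = 2^337 = 279968092772225526319680285071055534765205687154331191862498637620473983897520118172609686658950889472

279968092772225526319680285071055534765205687154331191862498637620473983897520118172609686658950889472


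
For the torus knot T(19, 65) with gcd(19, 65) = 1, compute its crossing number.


For a torus knot T(p, q) with gcd(p,q)=1,
the crossing number is min(p*(q-1), q*(p-1)).
p*(q-1) = 19*64 = 1216
q*(p-1) = 65*18 = 1170
min(1216, 1170) = 1170

1170


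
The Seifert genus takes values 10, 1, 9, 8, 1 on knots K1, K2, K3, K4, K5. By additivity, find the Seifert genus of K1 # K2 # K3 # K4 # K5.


The Seifert genus is additive under connected sum.
Seifert genus(K1 # K2 # K3 # K4 # K5) = (10) + (1) + (9) + (8) + (1)
= 29

29


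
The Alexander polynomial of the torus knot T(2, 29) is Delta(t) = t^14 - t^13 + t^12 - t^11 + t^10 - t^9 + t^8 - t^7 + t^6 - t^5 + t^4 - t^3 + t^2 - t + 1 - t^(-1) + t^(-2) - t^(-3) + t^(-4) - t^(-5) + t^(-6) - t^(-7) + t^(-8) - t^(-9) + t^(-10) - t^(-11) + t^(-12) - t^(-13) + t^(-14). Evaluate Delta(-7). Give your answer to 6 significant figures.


Substituting t = -7 into Delta(t) = t^14 - t^13 + t^12 - t^11 + t^10 - t^9 + t^8 - t^7 + t^6 - t^5 + t^4 - t^3 + t^2 - t + 1 - t^(-1) + t^(-2) - t^(-3) + t^(-4) - t^(-5) + t^(-6) - t^(-7) + t^(-8) - t^(-9) + t^(-10) - t^(-11) + t^(-12) - t^(-13) + t^(-14):
Term values: (678223072849) + (96889010407) + (13841287201) + (1977326743) + (282475249) + (40353607) + (5764801) + (823543) + (117649) + (16807) + (2401) + (343) + (49) + (7) + (1) + (0.142857) + (0.0204082) + (0.00291545) + (0.000416493) + (5.9499e-05) + (8.49986e-06) + (1.21427e-06) + (1.73467e-07) + (2.47809e-08) + (3.54013e-09) + (5.05733e-10) + (7.22476e-11) + (1.03211e-11) + (1.47444e-12)
Sum = 7.912602517e+11
Rounded to 6 significant figures: 7.9126e+11

7.9126e+11


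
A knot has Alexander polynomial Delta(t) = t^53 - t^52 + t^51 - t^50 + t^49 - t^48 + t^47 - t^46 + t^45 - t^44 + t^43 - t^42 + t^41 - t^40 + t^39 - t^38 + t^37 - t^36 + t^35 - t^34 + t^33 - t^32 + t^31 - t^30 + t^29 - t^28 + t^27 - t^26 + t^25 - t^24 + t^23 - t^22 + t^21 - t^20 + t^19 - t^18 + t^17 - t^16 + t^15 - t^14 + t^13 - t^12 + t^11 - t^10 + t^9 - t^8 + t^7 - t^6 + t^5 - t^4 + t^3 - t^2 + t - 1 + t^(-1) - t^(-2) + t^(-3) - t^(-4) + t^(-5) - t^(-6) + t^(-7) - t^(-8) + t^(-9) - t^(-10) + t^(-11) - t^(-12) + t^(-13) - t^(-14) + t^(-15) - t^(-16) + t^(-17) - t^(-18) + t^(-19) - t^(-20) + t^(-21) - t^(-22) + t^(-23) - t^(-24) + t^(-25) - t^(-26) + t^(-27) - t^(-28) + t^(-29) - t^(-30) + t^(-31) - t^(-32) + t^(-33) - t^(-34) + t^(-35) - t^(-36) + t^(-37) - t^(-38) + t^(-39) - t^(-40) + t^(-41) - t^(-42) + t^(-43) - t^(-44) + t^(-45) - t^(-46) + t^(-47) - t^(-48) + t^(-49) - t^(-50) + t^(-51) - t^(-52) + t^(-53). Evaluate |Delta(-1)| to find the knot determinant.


Step 1: The polynomial has 107 terms with alternating signs, exponents from 53 down to -53.
Step 2: Substitute t = -1. The i-th term has coefficient (-1)^i and exponent (m-i),
  so its value is (-1)^i * (-1)^(m-i) = (-1)^m = -1 for every i.
Step 3: All 107 terms equal -1, so Delta(-1) = 107 * (-1) = -107
Step 4: |Delta(-1)| = 107

107


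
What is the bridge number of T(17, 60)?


The bridge number of T(p,q) is min(p,q).
min(17, 60) = 17

17


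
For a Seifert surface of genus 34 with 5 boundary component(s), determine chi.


chi = 2 - 2g - b
= 2 - 2*34 - 5
= 2 - 68 - 5 = -71

-71


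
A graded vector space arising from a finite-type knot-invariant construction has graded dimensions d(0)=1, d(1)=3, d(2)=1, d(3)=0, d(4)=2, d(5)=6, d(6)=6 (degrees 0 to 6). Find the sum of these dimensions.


Total dimension = d(0) + d(1) + ... + d(6)
= 1 + 3 + 1 + 0 + 2 + 6 + 6
= 19

19


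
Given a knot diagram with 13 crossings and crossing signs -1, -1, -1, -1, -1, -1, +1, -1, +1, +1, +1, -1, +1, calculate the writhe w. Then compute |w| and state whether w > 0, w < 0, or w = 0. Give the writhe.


Step 1: Count positive crossings (+1).
Positive crossings: 5
Step 2: Count negative crossings (-1).
Negative crossings: 8
Step 3: Writhe = (positive) - (negative)
w = 5 - 8 = -3
Step 4: |w| = 3, and w is negative

-3


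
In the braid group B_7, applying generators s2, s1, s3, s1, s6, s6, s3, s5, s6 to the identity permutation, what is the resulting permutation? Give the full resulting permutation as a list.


Starting with identity [1, 2, 3, 4, 5, 6, 7].
Apply generators in sequence:
  After s2: [1, 3, 2, 4, 5, 6, 7]
  After s1: [3, 1, 2, 4, 5, 6, 7]
  After s3: [3, 1, 4, 2, 5, 6, 7]
  After s1: [1, 3, 4, 2, 5, 6, 7]
  After s6: [1, 3, 4, 2, 5, 7, 6]
  After s6: [1, 3, 4, 2, 5, 6, 7]
  After s3: [1, 3, 2, 4, 5, 6, 7]
  After s5: [1, 3, 2, 4, 6, 5, 7]
  After s6: [1, 3, 2, 4, 6, 7, 5]
Final permutation: [1, 3, 2, 4, 6, 7, 5]

[1, 3, 2, 4, 6, 7, 5]


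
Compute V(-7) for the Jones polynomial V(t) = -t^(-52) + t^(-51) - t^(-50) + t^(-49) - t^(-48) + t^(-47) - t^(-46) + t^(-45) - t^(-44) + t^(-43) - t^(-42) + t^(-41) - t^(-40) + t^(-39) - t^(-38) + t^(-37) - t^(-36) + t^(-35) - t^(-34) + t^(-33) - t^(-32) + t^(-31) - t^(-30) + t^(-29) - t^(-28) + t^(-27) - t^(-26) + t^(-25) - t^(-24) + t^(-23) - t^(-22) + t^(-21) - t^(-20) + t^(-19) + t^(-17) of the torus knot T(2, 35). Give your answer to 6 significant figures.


Substituting t = -7 into V(t) = -t^(-52) + t^(-51) - t^(-50) + t^(-49) - t^(-48) + t^(-47) - t^(-46) + t^(-45) - t^(-44) + t^(-43) - t^(-42) + t^(-41) - t^(-40) + t^(-39) - t^(-38) + t^(-37) - t^(-36) + t^(-35) - t^(-34) + t^(-33) - t^(-32) + t^(-31) - t^(-30) + t^(-29) - t^(-28) + t^(-27) - t^(-26) + t^(-25) - t^(-24) + t^(-23) - t^(-22) + t^(-21) - t^(-20) + t^(-19) + t^(-17):
  (-)t^(-52) = -1.13475e-44
  (+)t^(-51) = -7.94328e-44
  (-)t^(-50) = -5.5603e-43
  (+)t^(-49) = -3.89221e-42
  (-)t^(-48) = -2.72455e-41
  (+)t^(-47) = -1.90718e-40
  (-)t^(-46) = -1.33503e-39
  (+)t^(-45) = -9.34519e-39
  (-)t^(-44) = -6.54163e-38
  (+)t^(-43) = -4.57914e-37
  (-)t^(-42) = -3.2054e-36
  (+)t^(-41) = -2.24378e-35
  (-)t^(-40) = -1.57065e-34
  (+)t^(-39) = -1.09945e-33
  (-)t^(-38) = -7.69617e-33
  (+)t^(-37) = -5.38732e-32
  (-)t^(-36) = -3.77112e-31
  (+)t^(-35) = -2.63979e-30
  (-)t^(-34) = -1.84785e-29
  (+)t^(-33) = -1.29349e-28
  (-)t^(-32) = -9.05446e-28
  (+)t^(-31) = -6.33812e-27
  (-)t^(-30) = -4.43669e-26
  (+)t^(-29) = -3.10568e-25
  (-)t^(-28) = -2.17398e-24
  (+)t^(-27) = -1.52178e-23
  (-)t^(-26) = -1.06525e-22
  (+)t^(-25) = -7.45674e-22
  (-)t^(-24) = -5.21972e-21
  (+)t^(-23) = -3.6538e-20
  (-)t^(-22) = -2.55766e-19
  (+)t^(-21) = -1.79036e-18
  (-)t^(-20) = -1.25325e-17
  (+)t^(-19) = -8.77278e-17
  (+)t^(-17) = -4.29866e-15
Sum = (-1.13475e-44) + (-7.94328e-44) + (-5.5603e-43) + (-3.89221e-42) + (-2.72455e-41) + (-1.90718e-40) + (-1.33503e-39) + (-9.34519e-39) + (-6.54163e-38) + (-4.57914e-37) + (-3.2054e-36) + (-2.24378e-35) + (-1.57065e-34) + (-1.09945e-33) + (-7.69617e-33) + (-5.38732e-32) + (-3.77112e-31) + (-2.63979e-30) + (-1.84785e-29) + (-1.29349e-28) + (-9.05446e-28) + (-6.33812e-27) + (-4.43669e-26) + (-3.10568e-25) + (-2.17398e-24) + (-1.52178e-23) + (-1.06525e-22) + (-7.45674e-22) + (-5.21972e-21) + (-3.6538e-20) + (-2.55766e-19) + (-1.79036e-18) + (-1.25325e-17) + (-8.77278e-17) + (-4.29866e-15)
= -4.401011313e-15
Rounded to 6 significant figures: -4.40101e-15

-4.40101e-15


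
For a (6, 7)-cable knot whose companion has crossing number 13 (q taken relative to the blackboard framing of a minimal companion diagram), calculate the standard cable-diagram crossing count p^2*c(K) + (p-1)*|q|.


Step 1: Each of the c(K) crossings of the companion diagram becomes p*p = p^2 crossings among the p parallel strands, and each of the |q| twists s_1 s_2 ... s_(p-1) adds (p-1) crossings.
  Crossings = p^2 * c(K) + (p-1)*|q|
Step 2: = 6^2 * 13 + (6-1)*7
Step 3: = 36*13 + 5*7
Step 4: = 468 + 35 = 503

503


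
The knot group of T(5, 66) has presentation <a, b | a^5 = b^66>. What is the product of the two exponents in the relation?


The relation is a^5 = b^66.
Product of exponents = 5 * 66
= 330

330


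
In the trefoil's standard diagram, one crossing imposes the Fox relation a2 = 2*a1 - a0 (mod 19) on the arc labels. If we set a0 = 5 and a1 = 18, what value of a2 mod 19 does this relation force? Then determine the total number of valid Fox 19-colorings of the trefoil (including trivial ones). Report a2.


Step 1: Apply the given crossing relation 2*a1 - a0 - a2 = 0 (mod 19).
  a2 = 2*a1 - a0 mod 19
  a2 = 2*18 - 5 mod 19
  a2 = 36 - 5 mod 19
  a2 = 31 mod 19 = 12
Step 2: The trefoil has determinant 3.
  Number of Fox p-colorings (p prime) is p^2 if p = 3, else p.
  Since 19 does not divide 3, only trivial (constant) colorings exist.
  (So the trial a0 = 5, a1 = 18 with a0 != a1 does NOT extend to a valid coloring of the whole trefoil: the other two crossing relations require 3*(a1 - a0) = 0 (mod 19), which fails.)
  Total colorings = 19
Step 3: a2 = 12, total Fox 19-colorings = 19

12


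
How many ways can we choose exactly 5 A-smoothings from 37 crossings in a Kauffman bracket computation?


We choose which 5 of 37 crossings get A-smoothings.
C(37, 5) = 37! / (5! * 32!)
= 435897

435897


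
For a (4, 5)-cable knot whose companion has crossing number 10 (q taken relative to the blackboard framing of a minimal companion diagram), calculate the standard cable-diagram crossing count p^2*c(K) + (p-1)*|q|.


Step 1: Each of the c(K) crossings of the companion diagram becomes p*p = p^2 crossings among the p parallel strands, and each of the |q| twists s_1 s_2 ... s_(p-1) adds (p-1) crossings.
  Crossings = p^2 * c(K) + (p-1)*|q|
Step 2: = 4^2 * 10 + (4-1)*5
Step 3: = 16*10 + 3*5
Step 4: = 160 + 15 = 175

175


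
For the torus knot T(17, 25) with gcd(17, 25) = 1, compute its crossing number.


For a torus knot T(p, q) with gcd(p,q)=1,
the crossing number is min(p*(q-1), q*(p-1)).
p*(q-1) = 17*24 = 408
q*(p-1) = 25*16 = 400
min(408, 400) = 400

400


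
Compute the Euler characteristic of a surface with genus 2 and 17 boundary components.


chi = 2 - 2g - b
= 2 - 2*2 - 17
= 2 - 4 - 17 = -19

-19


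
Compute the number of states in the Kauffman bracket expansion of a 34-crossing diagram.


Each crossing contributes 2 choices (A-smoothing or B-smoothing).
Total states = 2^34 = 17179869184

17179869184


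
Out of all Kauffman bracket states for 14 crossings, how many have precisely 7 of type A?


We choose which 7 of 14 crossings get A-smoothings.
C(14, 7) = 14! / (7! * 7!)
= 3432

3432


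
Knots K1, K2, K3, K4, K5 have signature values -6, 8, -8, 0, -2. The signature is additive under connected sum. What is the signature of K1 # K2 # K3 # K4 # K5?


The signature is additive under connected sum.
signature(K1 # K2 # K3 # K4 # K5) = (-6) + (8) + (-8) + (0) + (-2)
= -8

-8


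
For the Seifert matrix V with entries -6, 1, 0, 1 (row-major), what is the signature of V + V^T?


Step 1: V + V^T = [[-12, 1], [1, 2]]
Step 2: trace = -10, det = -25
Step 3: Discriminant = (-10)^2 - 4*(-25) = 200
Step 4: Eigenvalues: 2.07107, -12.0711
Step 5: Signature = (# positive eigenvalues) - (# negative eigenvalues) = 0

0


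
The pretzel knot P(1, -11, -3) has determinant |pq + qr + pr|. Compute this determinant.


Step 1: Compute pq + qr + pr.
pq = 1*(-11) = -11
qr = (-11)*(-3) = 33
pr = 1*(-3) = -3
pq + qr + pr = -11 + 33 + (-3) = 19
Step 2: Take absolute value.
det(P(1,-11,-3)) = |19| = 19

19


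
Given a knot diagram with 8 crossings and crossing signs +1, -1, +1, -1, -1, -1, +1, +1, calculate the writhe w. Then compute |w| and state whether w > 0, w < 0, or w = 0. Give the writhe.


Step 1: Count positive crossings (+1).
Positive crossings: 4
Step 2: Count negative crossings (-1).
Negative crossings: 4
Step 3: Writhe = (positive) - (negative)
w = 4 - 4 = 0
Step 4: |w| = 0, and w is zero

0


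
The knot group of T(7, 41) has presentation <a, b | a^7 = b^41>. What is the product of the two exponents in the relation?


The relation is a^7 = b^41.
Product of exponents = 7 * 41
= 287

287


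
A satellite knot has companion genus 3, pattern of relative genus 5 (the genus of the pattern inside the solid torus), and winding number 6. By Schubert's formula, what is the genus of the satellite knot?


Schubert: g(satellite) = g_rel(pattern) + |winding| * g(companion),
where g_rel(pattern) is the genus of the pattern relative to the solid torus.
= 5 + 6 * 3
= 5 + 18 = 23

23


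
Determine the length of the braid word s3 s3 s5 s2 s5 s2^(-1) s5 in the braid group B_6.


The word length counts the number of generators (including inverses).
Listing each generator: s3, s3, s5, s2, s5, s2^(-1), s5
There are 7 generators in this braid word.

7


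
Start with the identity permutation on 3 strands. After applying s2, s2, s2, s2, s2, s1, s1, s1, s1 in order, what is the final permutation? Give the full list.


Starting with identity [1, 2, 3].
Apply generators in sequence:
  After s2: [1, 3, 2]
  After s2: [1, 2, 3]
  After s2: [1, 3, 2]
  After s2: [1, 2, 3]
  After s2: [1, 3, 2]
  After s1: [3, 1, 2]
  After s1: [1, 3, 2]
  After s1: [3, 1, 2]
  After s1: [1, 3, 2]
Final permutation: [1, 3, 2]

[1, 3, 2]


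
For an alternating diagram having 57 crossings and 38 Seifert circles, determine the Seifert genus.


For alternating knots, g = (c - s + 1)/2.
= (57 - 38 + 1)/2
= 20/2 = 10

10


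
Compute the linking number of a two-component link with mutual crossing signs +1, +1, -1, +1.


Step 1: Count positive crossings: 3
Step 2: Count negative crossings: 1
Step 3: Sum of signs = 3 - 1 = 2
Step 4: Linking number = sum/2 = 2/2 = 1

1


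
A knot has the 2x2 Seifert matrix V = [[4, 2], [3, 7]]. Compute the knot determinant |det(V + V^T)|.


Step 1: Form V + V^T where V = [[4, 2], [3, 7]]
  V^T = [[4, 3], [2, 7]]
  V + V^T = [[8, 5], [5, 14]]
Step 2: det(V + V^T) = 8*14 - 5*5
  = 112 - 25 = 87
Step 3: Knot determinant = |det(V + V^T)| = |87| = 87

87


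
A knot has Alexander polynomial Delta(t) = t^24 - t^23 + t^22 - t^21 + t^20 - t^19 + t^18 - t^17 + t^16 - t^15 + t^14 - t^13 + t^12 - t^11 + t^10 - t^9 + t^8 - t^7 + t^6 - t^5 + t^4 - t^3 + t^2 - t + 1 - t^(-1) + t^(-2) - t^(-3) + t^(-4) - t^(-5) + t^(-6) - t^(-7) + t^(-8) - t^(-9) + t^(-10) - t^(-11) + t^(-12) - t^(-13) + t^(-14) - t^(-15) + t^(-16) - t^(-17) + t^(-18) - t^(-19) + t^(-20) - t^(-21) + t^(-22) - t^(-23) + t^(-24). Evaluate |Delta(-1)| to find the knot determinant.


Step 1: The polynomial has 49 terms with alternating signs, exponents from 24 down to -24.
Step 2: Substitute t = -1. The i-th term has coefficient (-1)^i and exponent (m-i),
  so its value is (-1)^i * (-1)^(m-i) = (-1)^m = 1 for every i.
Step 3: All 49 terms equal 1, so Delta(-1) = 49 * (1) = 49
Step 4: |Delta(-1)| = 49

49


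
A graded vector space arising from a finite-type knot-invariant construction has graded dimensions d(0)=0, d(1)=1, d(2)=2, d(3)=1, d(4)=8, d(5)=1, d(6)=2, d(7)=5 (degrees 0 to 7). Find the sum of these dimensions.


Total dimension = d(0) + d(1) + ... + d(7)
= 0 + 1 + 2 + 1 + 8 + 1 + 2 + 5
= 20

20


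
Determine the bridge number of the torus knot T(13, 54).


The bridge number of T(p,q) is min(p,q).
min(13, 54) = 13

13


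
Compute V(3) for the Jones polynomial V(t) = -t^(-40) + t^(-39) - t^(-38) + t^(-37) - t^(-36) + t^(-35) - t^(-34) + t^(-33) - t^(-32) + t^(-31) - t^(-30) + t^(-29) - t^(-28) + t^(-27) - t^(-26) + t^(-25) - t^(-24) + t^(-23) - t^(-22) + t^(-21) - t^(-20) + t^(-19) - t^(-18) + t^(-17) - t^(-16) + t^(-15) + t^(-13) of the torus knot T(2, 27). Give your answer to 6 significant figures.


Substituting t = 3 into V(t) = -t^(-40) + t^(-39) - t^(-38) + t^(-37) - t^(-36) + t^(-35) - t^(-34) + t^(-33) - t^(-32) + t^(-31) - t^(-30) + t^(-29) - t^(-28) + t^(-27) - t^(-26) + t^(-25) - t^(-24) + t^(-23) - t^(-22) + t^(-21) - t^(-20) + t^(-19) - t^(-18) + t^(-17) - t^(-16) + t^(-15) + t^(-13):
  (-)t^(-40) = -8.22526e-20
  (+)t^(-39) = 2.46758e-19
  (-)t^(-38) = -7.40274e-19
  (+)t^(-37) = 2.22082e-18
  (-)t^(-36) = -6.66246e-18
  (+)t^(-35) = 1.99874e-17
  (-)t^(-34) = -5.99622e-17
  (+)t^(-33) = 1.79887e-16
  (-)t^(-32) = -5.3966e-16
  (+)t^(-31) = 1.61898e-15
  (-)t^(-30) = -4.85694e-15
  (+)t^(-29) = 1.45708e-14
  (-)t^(-28) = -4.37124e-14
  (+)t^(-27) = 1.31137e-13
  (-)t^(-26) = -3.93412e-13
  (+)t^(-25) = 1.18024e-12
  (-)t^(-24) = -3.54071e-12
  (+)t^(-23) = 1.06221e-11
  (-)t^(-22) = -3.18664e-11
  (+)t^(-21) = 9.55991e-11
  (-)t^(-20) = -2.86797e-10
  (+)t^(-19) = 8.60392e-10
  (-)t^(-18) = -2.58117e-09
  (+)t^(-17) = 7.74352e-09
  (-)t^(-16) = -2.32306e-08
  (+)t^(-15) = 6.96917e-08
  (+)t^(-13) = 6.27225e-07
Sum = (-8.22526e-20) + (2.46758e-19) + (-7.40274e-19) + (2.22082e-18) + (-6.66246e-18) + (1.99874e-17) + (-5.99622e-17) + (1.79887e-16) + (-5.3966e-16) + (1.61898e-15) + (-4.85694e-15) + (1.45708e-14) + (-4.37124e-14) + (1.31137e-13) + (-3.93412e-13) + (1.18024e-12) + (-3.54071e-12) + (1.06221e-11) + (-3.18664e-11) + (9.55991e-11) + (-2.86797e-10) + (8.60392e-10) + (-2.58117e-09) + (7.74352e-09) + (-2.32306e-08) + (6.96917e-08) + (6.27225e-07)
= 6.794942639e-07
Rounded to 6 significant figures: 6.79494e-07

6.79494e-07


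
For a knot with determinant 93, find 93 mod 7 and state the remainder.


Step 1: A knot is p-colorable if and only if p divides its determinant.
Step 2: Compute 93 mod 7.
93 = 13 * 7 + 2
Step 3: 93 mod 7 = 2
Step 4: The knot is 7-colorable: no

2


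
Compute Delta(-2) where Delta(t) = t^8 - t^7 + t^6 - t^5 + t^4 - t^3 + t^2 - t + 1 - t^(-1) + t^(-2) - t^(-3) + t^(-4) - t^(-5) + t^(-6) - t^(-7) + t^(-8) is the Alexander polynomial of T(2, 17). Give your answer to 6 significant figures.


Substituting t = -2 into Delta(t) = t^8 - t^7 + t^6 - t^5 + t^4 - t^3 + t^2 - t + 1 - t^(-1) + t^(-2) - t^(-3) + t^(-4) - t^(-5) + t^(-6) - t^(-7) + t^(-8):
Term values: (256) + (128) + (64) + (32) + (16) + (8) + (4) + (2) + (1) + (0.5) + (0.25) + (0.125) + (0.0625) + (0.03125) + (0.015625) + (0.0078125) + (0.00390625)
Sum = 511.9960938
Rounded to 6 significant figures: 511.996

511.996


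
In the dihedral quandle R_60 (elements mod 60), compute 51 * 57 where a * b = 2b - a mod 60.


51 * 57 = 2*57 - 51 mod 60
= 114 - 51 mod 60
= 63 mod 60 = 3

3


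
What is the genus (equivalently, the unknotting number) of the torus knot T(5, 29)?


For a torus knot T(p,q), both the unknotting number and genus equal (p-1)(q-1)/2.
= (5-1)(29-1)/2
= 4*28/2
= 112/2 = 56

56


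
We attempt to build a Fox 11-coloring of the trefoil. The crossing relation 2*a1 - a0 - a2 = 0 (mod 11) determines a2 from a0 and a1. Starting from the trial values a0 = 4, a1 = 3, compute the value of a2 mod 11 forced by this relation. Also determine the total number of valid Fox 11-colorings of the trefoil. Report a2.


Step 1: Apply the given crossing relation 2*a1 - a0 - a2 = 0 (mod 11).
  a2 = 2*a1 - a0 mod 11
  a2 = 2*3 - 4 mod 11
  a2 = 6 - 4 mod 11
  a2 = 2 mod 11 = 2
Step 2: The trefoil has determinant 3.
  Number of Fox p-colorings (p prime) is p^2 if p = 3, else p.
  Since 11 does not divide 3, only trivial (constant) colorings exist.
  (So the trial a0 = 4, a1 = 3 with a0 != a1 does NOT extend to a valid coloring of the whole trefoil: the other two crossing relations require 3*(a1 - a0) = 0 (mod 11), which fails.)
  Total colorings = 11
Step 3: a2 = 2, total Fox 11-colorings = 11

2


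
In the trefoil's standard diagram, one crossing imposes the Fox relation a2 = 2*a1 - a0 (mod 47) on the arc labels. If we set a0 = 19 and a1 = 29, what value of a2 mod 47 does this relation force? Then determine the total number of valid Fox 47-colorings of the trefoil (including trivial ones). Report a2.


Step 1: Apply the given crossing relation 2*a1 - a0 - a2 = 0 (mod 47).
  a2 = 2*a1 - a0 mod 47
  a2 = 2*29 - 19 mod 47
  a2 = 58 - 19 mod 47
  a2 = 39 mod 47 = 39
Step 2: The trefoil has determinant 3.
  Number of Fox p-colorings (p prime) is p^2 if p = 3, else p.
  Since 47 does not divide 3, only trivial (constant) colorings exist.
  (So the trial a0 = 19, a1 = 29 with a0 != a1 does NOT extend to a valid coloring of the whole trefoil: the other two crossing relations require 3*(a1 - a0) = 0 (mod 47), which fails.)
  Total colorings = 47
Step 3: a2 = 39, total Fox 47-colorings = 47

39


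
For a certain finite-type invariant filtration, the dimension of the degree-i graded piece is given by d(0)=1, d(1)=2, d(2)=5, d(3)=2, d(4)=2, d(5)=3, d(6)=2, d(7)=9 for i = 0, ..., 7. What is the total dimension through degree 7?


Total dimension = d(0) + d(1) + ... + d(7)
= 1 + 2 + 5 + 2 + 2 + 3 + 2 + 9
= 26

26


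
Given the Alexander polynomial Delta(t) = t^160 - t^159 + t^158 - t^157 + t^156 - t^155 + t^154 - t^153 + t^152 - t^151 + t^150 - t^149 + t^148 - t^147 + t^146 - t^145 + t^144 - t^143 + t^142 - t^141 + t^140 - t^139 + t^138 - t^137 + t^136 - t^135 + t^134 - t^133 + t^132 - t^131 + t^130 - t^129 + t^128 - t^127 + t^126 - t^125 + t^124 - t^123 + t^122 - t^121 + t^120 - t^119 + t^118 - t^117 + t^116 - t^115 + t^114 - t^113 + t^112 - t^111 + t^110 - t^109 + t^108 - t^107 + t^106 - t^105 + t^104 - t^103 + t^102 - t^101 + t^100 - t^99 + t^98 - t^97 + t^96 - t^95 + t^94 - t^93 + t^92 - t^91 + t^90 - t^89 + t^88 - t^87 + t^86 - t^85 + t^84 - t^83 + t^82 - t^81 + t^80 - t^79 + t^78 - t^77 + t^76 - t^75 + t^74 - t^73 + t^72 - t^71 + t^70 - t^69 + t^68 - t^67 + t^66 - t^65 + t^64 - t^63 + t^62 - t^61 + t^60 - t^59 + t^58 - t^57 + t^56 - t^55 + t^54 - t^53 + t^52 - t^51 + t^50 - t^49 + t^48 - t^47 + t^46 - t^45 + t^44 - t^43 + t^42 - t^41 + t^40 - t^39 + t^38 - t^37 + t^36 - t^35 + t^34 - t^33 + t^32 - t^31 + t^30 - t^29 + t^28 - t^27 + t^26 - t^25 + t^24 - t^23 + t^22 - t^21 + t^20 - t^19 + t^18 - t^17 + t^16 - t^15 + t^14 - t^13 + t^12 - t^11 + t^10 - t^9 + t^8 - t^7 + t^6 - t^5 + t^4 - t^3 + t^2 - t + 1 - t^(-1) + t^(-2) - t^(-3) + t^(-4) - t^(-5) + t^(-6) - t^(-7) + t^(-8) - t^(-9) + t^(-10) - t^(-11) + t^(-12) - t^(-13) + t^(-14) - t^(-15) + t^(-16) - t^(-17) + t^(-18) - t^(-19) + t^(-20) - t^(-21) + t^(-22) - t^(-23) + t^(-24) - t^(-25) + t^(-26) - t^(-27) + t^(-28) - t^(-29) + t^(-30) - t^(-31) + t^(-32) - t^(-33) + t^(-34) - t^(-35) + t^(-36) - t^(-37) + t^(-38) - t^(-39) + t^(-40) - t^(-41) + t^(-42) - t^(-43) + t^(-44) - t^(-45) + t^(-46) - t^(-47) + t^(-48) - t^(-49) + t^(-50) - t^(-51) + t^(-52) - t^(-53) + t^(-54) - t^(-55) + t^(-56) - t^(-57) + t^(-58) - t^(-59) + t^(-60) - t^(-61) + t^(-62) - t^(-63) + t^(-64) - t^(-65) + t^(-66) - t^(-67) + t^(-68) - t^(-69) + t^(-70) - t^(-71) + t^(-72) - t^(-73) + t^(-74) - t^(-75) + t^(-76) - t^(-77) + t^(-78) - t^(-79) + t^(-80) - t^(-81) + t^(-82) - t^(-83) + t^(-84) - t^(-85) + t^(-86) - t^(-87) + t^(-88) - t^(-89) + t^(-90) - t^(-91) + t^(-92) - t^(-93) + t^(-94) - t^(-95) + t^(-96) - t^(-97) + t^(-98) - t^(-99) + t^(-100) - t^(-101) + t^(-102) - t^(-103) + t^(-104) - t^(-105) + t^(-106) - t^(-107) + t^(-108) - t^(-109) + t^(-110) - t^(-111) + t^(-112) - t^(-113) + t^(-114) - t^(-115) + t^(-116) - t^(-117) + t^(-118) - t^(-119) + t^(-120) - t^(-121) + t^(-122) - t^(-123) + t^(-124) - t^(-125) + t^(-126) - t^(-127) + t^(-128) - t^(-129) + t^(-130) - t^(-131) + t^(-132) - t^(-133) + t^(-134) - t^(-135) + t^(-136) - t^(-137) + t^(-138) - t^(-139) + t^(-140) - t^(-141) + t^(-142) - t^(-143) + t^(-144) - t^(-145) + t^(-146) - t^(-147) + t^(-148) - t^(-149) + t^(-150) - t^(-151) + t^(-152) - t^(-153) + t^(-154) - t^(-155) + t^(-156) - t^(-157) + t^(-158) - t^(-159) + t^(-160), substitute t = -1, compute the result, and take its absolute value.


Step 1: The polynomial has 321 terms with alternating signs, exponents from 160 down to -160.
Step 2: Substitute t = -1. The i-th term has coefficient (-1)^i and exponent (m-i),
  so its value is (-1)^i * (-1)^(m-i) = (-1)^m = 1 for every i.
Step 3: All 321 terms equal 1, so Delta(-1) = 321 * (1) = 321
Step 4: |Delta(-1)| = 321

321


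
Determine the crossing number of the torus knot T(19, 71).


For a torus knot T(p, q) with gcd(p,q)=1,
the crossing number is min(p*(q-1), q*(p-1)).
p*(q-1) = 19*70 = 1330
q*(p-1) = 71*18 = 1278
min(1330, 1278) = 1278

1278


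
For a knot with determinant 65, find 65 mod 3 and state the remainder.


Step 1: A knot is p-colorable if and only if p divides its determinant.
Step 2: Compute 65 mod 3.
65 = 21 * 3 + 2
Step 3: 65 mod 3 = 2
Step 4: The knot is 3-colorable: no

2


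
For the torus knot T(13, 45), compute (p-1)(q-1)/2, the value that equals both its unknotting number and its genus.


For a torus knot T(p,q), both the unknotting number and genus equal (p-1)(q-1)/2.
= (13-1)(45-1)/2
= 12*44/2
= 528/2 = 264

264


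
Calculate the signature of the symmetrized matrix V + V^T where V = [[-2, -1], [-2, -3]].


Step 1: V + V^T = [[-4, -3], [-3, -6]]
Step 2: trace = -10, det = 15
Step 3: Discriminant = (-10)^2 - 4*15 = 40
Step 4: Eigenvalues: -1.83772, -8.16228
Step 5: Signature = (# positive eigenvalues) - (# negative eigenvalues) = -2

-2


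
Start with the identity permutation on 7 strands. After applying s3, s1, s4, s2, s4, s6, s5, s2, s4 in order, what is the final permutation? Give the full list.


Starting with identity [1, 2, 3, 4, 5, 6, 7].
Apply generators in sequence:
  After s3: [1, 2, 4, 3, 5, 6, 7]
  After s1: [2, 1, 4, 3, 5, 6, 7]
  After s4: [2, 1, 4, 5, 3, 6, 7]
  After s2: [2, 4, 1, 5, 3, 6, 7]
  After s4: [2, 4, 1, 3, 5, 6, 7]
  After s6: [2, 4, 1, 3, 5, 7, 6]
  After s5: [2, 4, 1, 3, 7, 5, 6]
  After s2: [2, 1, 4, 3, 7, 5, 6]
  After s4: [2, 1, 4, 7, 3, 5, 6]
Final permutation: [2, 1, 4, 7, 3, 5, 6]

[2, 1, 4, 7, 3, 5, 6]


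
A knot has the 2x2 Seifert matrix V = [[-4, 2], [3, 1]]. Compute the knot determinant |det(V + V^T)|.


Step 1: Form V + V^T where V = [[-4, 2], [3, 1]]
  V^T = [[-4, 3], [2, 1]]
  V + V^T = [[-8, 5], [5, 2]]
Step 2: det(V + V^T) = (-8)*2 - 5*5
  = -16 - 25 = -41
Step 3: Knot determinant = |det(V + V^T)| = |-41| = 41

41


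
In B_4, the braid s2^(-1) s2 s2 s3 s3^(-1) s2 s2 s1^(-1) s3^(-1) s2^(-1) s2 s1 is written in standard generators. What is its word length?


The word length counts the number of generators (including inverses).
Listing each generator: s2^(-1), s2, s2, s3, s3^(-1), s2, s2, s1^(-1), s3^(-1), s2^(-1), s2, s1
There are 12 generators in this braid word.

12


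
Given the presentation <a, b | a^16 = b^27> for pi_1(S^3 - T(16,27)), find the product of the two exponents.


The relation is a^16 = b^27.
Product of exponents = 16 * 27
= 432

432


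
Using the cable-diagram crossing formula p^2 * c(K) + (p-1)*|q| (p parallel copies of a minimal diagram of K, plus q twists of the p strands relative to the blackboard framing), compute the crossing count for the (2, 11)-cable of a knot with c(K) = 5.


Step 1: Each of the c(K) crossings of the companion diagram becomes p*p = p^2 crossings among the p parallel strands, and each of the |q| twists s_1 s_2 ... s_(p-1) adds (p-1) crossings.
  Crossings = p^2 * c(K) + (p-1)*|q|
Step 2: = 2^2 * 5 + (2-1)*11
Step 3: = 4*5 + 1*11
Step 4: = 20 + 11 = 31

31


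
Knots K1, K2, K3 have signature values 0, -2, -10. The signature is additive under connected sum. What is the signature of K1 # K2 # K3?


The signature is additive under connected sum.
signature(K1 # K2 # K3) = (0) + (-2) + (-10)
= -12

-12


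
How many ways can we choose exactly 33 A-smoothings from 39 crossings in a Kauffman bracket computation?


We choose which 33 of 39 crossings get A-smoothings.
C(39, 33) = 39! / (33! * 6!)
= 3262623

3262623


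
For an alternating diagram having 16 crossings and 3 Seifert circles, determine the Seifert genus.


For alternating knots, g = (c - s + 1)/2.
= (16 - 3 + 1)/2
= 14/2 = 7

7


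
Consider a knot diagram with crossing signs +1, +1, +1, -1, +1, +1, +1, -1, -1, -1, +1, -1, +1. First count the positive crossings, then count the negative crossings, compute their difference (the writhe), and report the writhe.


Step 1: Count positive crossings (+1).
Positive crossings: 8
Step 2: Count negative crossings (-1).
Negative crossings: 5
Step 3: Writhe = (positive) - (negative)
w = 8 - 5 = 3
Step 4: |w| = 3, and w is positive

3


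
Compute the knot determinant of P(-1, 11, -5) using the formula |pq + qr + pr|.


Step 1: Compute pq + qr + pr.
pq = (-1)*11 = -11
qr = 11*(-5) = -55
pr = (-1)*(-5) = 5
pq + qr + pr = -11 + (-55) + 5 = -61
Step 2: Take absolute value.
det(P(-1,11,-5)) = |-61| = 61

61


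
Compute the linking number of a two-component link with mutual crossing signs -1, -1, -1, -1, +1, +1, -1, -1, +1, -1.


Step 1: Count positive crossings: 3
Step 2: Count negative crossings: 7
Step 3: Sum of signs = 3 - 7 = -4
Step 4: Linking number = sum/2 = -4/2 = -2

-2


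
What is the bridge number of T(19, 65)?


The bridge number of T(p,q) is min(p,q).
min(19, 65) = 19

19


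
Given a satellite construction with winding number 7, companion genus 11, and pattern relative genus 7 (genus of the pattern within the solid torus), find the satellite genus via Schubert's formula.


Schubert: g(satellite) = g_rel(pattern) + |winding| * g(companion),
where g_rel(pattern) is the genus of the pattern relative to the solid torus.
= 7 + 7 * 11
= 7 + 77 = 84

84


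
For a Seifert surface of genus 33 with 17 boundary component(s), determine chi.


chi = 2 - 2g - b
= 2 - 2*33 - 17
= 2 - 66 - 17 = -81

-81


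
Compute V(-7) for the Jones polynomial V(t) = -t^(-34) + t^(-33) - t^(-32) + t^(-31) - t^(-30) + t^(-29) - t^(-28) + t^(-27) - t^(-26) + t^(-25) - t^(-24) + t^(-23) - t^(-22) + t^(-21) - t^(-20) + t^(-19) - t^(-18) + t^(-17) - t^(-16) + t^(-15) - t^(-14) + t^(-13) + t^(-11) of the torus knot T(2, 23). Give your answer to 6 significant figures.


Substituting t = -7 into V(t) = -t^(-34) + t^(-33) - t^(-32) + t^(-31) - t^(-30) + t^(-29) - t^(-28) + t^(-27) - t^(-26) + t^(-25) - t^(-24) + t^(-23) - t^(-22) + t^(-21) - t^(-20) + t^(-19) - t^(-18) + t^(-17) - t^(-16) + t^(-15) - t^(-14) + t^(-13) + t^(-11):
  (-)t^(-34) = -1.84785e-29
  (+)t^(-33) = -1.29349e-28
  (-)t^(-32) = -9.05446e-28
  (+)t^(-31) = -6.33812e-27
  (-)t^(-30) = -4.43669e-26
  (+)t^(-29) = -3.10568e-25
  (-)t^(-28) = -2.17398e-24
  (+)t^(-27) = -1.52178e-23
  (-)t^(-26) = -1.06525e-22
  (+)t^(-25) = -7.45674e-22
  (-)t^(-24) = -5.21972e-21
  (+)t^(-23) = -3.6538e-20
  (-)t^(-22) = -2.55766e-19
  (+)t^(-21) = -1.79036e-18
  (-)t^(-20) = -1.25325e-17
  (+)t^(-19) = -8.77278e-17
  (-)t^(-18) = -6.14095e-16
  (+)t^(-17) = -4.29866e-15
  (-)t^(-16) = -3.00906e-14
  (+)t^(-15) = -2.10634e-13
  (-)t^(-14) = -1.47444e-12
  (+)t^(-13) = -1.03211e-11
  (+)t^(-11) = -5.05733e-10
Sum = (-1.84785e-29) + (-1.29349e-28) + (-9.05446e-28) + (-6.33812e-27) + (-4.43669e-26) + (-3.10568e-25) + (-2.17398e-24) + (-1.52178e-23) + (-1.06525e-22) + (-7.45674e-22) + (-5.21972e-21) + (-3.6538e-20) + (-2.55766e-19) + (-1.79036e-18) + (-1.25325e-17) + (-8.77278e-17) + (-6.14095e-16) + (-4.29866e-15) + (-3.00906e-14) + (-2.10634e-13) + (-1.47444e-12) + (-1.03211e-11) + (-5.05733e-10)
= -5.1777458e-10
Rounded to 6 significant figures: -5.17775e-10

-5.17775e-10
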